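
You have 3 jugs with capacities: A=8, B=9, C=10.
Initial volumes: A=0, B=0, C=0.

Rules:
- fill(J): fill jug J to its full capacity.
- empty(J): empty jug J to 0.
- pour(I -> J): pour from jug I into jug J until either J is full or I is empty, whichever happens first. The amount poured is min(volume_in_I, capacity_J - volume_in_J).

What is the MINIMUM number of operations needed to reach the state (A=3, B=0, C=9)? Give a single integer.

Answer: 8

Derivation:
BFS from (A=0, B=0, C=0). One shortest path:
  1. fill(C) -> (A=0 B=0 C=10)
  2. pour(C -> A) -> (A=8 B=0 C=2)
  3. empty(A) -> (A=0 B=0 C=2)
  4. pour(C -> A) -> (A=2 B=0 C=0)
  5. fill(C) -> (A=2 B=0 C=10)
  6. pour(C -> B) -> (A=2 B=9 C=1)
  7. pour(C -> A) -> (A=3 B=9 C=0)
  8. pour(B -> C) -> (A=3 B=0 C=9)
Reached target in 8 moves.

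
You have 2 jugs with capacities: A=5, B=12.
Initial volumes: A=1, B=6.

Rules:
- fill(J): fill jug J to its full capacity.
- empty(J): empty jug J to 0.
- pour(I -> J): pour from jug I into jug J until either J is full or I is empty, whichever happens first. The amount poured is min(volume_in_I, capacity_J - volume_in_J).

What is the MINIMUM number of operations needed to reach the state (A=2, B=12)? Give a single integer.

BFS from (A=1, B=6). One shortest path:
  1. pour(B -> A) -> (A=5 B=2)
  2. empty(A) -> (A=0 B=2)
  3. pour(B -> A) -> (A=2 B=0)
  4. fill(B) -> (A=2 B=12)
Reached target in 4 moves.

Answer: 4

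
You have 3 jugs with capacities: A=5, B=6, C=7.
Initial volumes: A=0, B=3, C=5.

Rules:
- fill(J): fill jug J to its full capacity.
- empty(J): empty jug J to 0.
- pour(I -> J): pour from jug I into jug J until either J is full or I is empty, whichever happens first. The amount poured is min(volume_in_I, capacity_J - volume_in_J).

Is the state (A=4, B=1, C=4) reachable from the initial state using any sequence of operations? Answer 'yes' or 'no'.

Answer: no

Derivation:
BFS explored all 216 reachable states.
Reachable set includes: (0,0,0), (0,0,1), (0,0,2), (0,0,3), (0,0,4), (0,0,5), (0,0,6), (0,0,7), (0,1,0), (0,1,1), (0,1,2), (0,1,3) ...
Target (A=4, B=1, C=4) not in reachable set → no.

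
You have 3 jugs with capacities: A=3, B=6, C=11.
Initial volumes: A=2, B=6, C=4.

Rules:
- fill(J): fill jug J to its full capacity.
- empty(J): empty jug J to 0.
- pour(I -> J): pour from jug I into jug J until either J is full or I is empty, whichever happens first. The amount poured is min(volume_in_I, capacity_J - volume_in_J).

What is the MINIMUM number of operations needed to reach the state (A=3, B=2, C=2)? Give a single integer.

BFS from (A=2, B=6, C=4). One shortest path:
  1. empty(B) -> (A=2 B=0 C=4)
  2. fill(C) -> (A=2 B=0 C=11)
  3. pour(C -> B) -> (A=2 B=6 C=5)
  4. empty(B) -> (A=2 B=0 C=5)
  5. pour(A -> B) -> (A=0 B=2 C=5)
  6. pour(C -> A) -> (A=3 B=2 C=2)
Reached target in 6 moves.

Answer: 6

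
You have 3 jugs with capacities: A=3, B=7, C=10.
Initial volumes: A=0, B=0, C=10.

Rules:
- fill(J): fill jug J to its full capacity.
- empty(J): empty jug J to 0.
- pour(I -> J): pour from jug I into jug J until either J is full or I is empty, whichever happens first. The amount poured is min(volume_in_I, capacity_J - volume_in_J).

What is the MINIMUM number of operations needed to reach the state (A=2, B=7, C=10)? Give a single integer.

BFS from (A=0, B=0, C=10). One shortest path:
  1. fill(A) -> (A=3 B=0 C=10)
  2. pour(A -> B) -> (A=0 B=3 C=10)
  3. fill(A) -> (A=3 B=3 C=10)
  4. pour(A -> B) -> (A=0 B=6 C=10)
  5. fill(A) -> (A=3 B=6 C=10)
  6. pour(A -> B) -> (A=2 B=7 C=10)
Reached target in 6 moves.

Answer: 6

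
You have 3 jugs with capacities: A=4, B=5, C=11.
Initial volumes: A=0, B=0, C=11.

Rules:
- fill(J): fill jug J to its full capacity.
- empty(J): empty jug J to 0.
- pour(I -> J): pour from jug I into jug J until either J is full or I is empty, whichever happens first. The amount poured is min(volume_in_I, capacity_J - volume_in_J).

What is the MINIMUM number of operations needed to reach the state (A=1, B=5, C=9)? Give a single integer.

Answer: 8

Derivation:
BFS from (A=0, B=0, C=11). One shortest path:
  1. fill(B) -> (A=0 B=5 C=11)
  2. empty(C) -> (A=0 B=5 C=0)
  3. pour(B -> A) -> (A=4 B=1 C=0)
  4. pour(A -> C) -> (A=0 B=1 C=4)
  5. pour(B -> A) -> (A=1 B=0 C=4)
  6. fill(B) -> (A=1 B=5 C=4)
  7. pour(B -> C) -> (A=1 B=0 C=9)
  8. fill(B) -> (A=1 B=5 C=9)
Reached target in 8 moves.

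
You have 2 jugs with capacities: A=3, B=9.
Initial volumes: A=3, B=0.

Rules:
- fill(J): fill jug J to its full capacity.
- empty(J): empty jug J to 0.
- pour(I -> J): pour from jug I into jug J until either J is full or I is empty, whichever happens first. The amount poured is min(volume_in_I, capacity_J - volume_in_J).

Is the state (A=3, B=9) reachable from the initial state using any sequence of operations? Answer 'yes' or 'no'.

Answer: yes

Derivation:
BFS from (A=3, B=0):
  1. fill(B) -> (A=3 B=9)
Target reached → yes.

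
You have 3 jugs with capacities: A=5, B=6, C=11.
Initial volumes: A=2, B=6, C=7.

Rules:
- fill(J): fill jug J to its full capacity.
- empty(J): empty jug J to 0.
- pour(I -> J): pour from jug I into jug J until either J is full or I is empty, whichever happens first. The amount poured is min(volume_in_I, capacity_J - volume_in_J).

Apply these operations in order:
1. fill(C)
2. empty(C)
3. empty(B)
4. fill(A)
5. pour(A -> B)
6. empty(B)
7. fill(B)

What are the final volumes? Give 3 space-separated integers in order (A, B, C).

Step 1: fill(C) -> (A=2 B=6 C=11)
Step 2: empty(C) -> (A=2 B=6 C=0)
Step 3: empty(B) -> (A=2 B=0 C=0)
Step 4: fill(A) -> (A=5 B=0 C=0)
Step 5: pour(A -> B) -> (A=0 B=5 C=0)
Step 6: empty(B) -> (A=0 B=0 C=0)
Step 7: fill(B) -> (A=0 B=6 C=0)

Answer: 0 6 0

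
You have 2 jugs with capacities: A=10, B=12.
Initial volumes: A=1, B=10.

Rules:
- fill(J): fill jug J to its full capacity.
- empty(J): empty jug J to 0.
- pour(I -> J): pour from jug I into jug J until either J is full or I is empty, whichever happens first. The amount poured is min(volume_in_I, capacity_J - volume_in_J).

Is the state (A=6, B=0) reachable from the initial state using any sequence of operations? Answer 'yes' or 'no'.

Answer: yes

Derivation:
BFS from (A=1, B=10):
  1. fill(A) -> (A=10 B=10)
  2. pour(A -> B) -> (A=8 B=12)
  3. empty(B) -> (A=8 B=0)
  4. pour(A -> B) -> (A=0 B=8)
  5. fill(A) -> (A=10 B=8)
  6. pour(A -> B) -> (A=6 B=12)
  7. empty(B) -> (A=6 B=0)
Target reached → yes.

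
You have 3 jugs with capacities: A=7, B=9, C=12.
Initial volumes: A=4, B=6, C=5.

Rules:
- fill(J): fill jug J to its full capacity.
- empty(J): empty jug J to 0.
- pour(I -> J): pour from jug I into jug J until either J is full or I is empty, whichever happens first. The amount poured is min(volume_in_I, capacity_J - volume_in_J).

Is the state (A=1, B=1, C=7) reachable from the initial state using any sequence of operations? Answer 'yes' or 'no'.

BFS explored all 513 reachable states.
Reachable set includes: (0,0,0), (0,0,1), (0,0,2), (0,0,3), (0,0,4), (0,0,5), (0,0,6), (0,0,7), (0,0,8), (0,0,9), (0,0,10), (0,0,11) ...
Target (A=1, B=1, C=7) not in reachable set → no.

Answer: no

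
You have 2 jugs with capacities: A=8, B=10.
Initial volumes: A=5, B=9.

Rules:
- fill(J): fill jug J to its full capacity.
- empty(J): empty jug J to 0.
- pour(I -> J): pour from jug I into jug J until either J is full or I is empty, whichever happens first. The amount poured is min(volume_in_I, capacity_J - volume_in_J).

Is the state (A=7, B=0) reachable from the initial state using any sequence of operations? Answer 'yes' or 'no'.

BFS from (A=5, B=9):
  1. fill(A) -> (A=8 B=9)
  2. pour(A -> B) -> (A=7 B=10)
  3. empty(B) -> (A=7 B=0)
Target reached → yes.

Answer: yes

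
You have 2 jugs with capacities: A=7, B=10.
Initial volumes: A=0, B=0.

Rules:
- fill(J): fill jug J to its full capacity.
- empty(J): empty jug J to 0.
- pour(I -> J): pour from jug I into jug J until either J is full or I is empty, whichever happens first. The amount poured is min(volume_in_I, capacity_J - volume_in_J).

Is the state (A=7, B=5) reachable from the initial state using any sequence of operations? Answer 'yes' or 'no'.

BFS from (A=0, B=0):
  1. fill(B) -> (A=0 B=10)
  2. pour(B -> A) -> (A=7 B=3)
  3. empty(A) -> (A=0 B=3)
  4. pour(B -> A) -> (A=3 B=0)
  5. fill(B) -> (A=3 B=10)
  6. pour(B -> A) -> (A=7 B=6)
  7. empty(A) -> (A=0 B=6)
  8. pour(B -> A) -> (A=6 B=0)
  9. fill(B) -> (A=6 B=10)
  10. pour(B -> A) -> (A=7 B=9)
  11. empty(A) -> (A=0 B=9)
  12. pour(B -> A) -> (A=7 B=2)
  13. empty(A) -> (A=0 B=2)
  14. pour(B -> A) -> (A=2 B=0)
  15. fill(B) -> (A=2 B=10)
  16. pour(B -> A) -> (A=7 B=5)
Target reached → yes.

Answer: yes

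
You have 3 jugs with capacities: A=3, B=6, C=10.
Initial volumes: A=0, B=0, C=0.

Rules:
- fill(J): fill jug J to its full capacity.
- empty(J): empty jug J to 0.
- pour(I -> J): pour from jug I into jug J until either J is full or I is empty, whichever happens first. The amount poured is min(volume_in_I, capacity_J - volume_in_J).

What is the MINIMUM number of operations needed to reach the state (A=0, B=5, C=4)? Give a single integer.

BFS from (A=0, B=0, C=0). One shortest path:
  1. fill(B) -> (A=0 B=6 C=0)
  2. pour(B -> C) -> (A=0 B=0 C=6)
  3. fill(B) -> (A=0 B=6 C=6)
  4. pour(B -> C) -> (A=0 B=2 C=10)
  5. pour(B -> A) -> (A=2 B=0 C=10)
  6. pour(C -> B) -> (A=2 B=6 C=4)
  7. pour(B -> A) -> (A=3 B=5 C=4)
  8. empty(A) -> (A=0 B=5 C=4)
Reached target in 8 moves.

Answer: 8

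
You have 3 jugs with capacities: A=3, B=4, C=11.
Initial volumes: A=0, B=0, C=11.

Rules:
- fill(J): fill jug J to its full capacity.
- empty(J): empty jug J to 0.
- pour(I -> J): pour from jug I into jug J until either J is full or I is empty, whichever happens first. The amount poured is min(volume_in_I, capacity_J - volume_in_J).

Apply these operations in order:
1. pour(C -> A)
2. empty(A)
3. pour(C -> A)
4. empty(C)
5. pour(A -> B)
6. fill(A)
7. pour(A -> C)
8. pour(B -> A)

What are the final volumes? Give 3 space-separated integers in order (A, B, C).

Step 1: pour(C -> A) -> (A=3 B=0 C=8)
Step 2: empty(A) -> (A=0 B=0 C=8)
Step 3: pour(C -> A) -> (A=3 B=0 C=5)
Step 4: empty(C) -> (A=3 B=0 C=0)
Step 5: pour(A -> B) -> (A=0 B=3 C=0)
Step 6: fill(A) -> (A=3 B=3 C=0)
Step 7: pour(A -> C) -> (A=0 B=3 C=3)
Step 8: pour(B -> A) -> (A=3 B=0 C=3)

Answer: 3 0 3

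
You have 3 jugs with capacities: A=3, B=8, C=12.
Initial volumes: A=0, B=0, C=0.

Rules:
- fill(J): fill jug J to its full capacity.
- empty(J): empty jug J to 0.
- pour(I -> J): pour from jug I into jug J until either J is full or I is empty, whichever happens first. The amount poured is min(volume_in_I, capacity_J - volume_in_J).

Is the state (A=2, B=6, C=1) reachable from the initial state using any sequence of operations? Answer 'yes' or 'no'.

BFS explored all 314 reachable states.
Reachable set includes: (0,0,0), (0,0,1), (0,0,2), (0,0,3), (0,0,4), (0,0,5), (0,0,6), (0,0,7), (0,0,8), (0,0,9), (0,0,10), (0,0,11) ...
Target (A=2, B=6, C=1) not in reachable set → no.

Answer: no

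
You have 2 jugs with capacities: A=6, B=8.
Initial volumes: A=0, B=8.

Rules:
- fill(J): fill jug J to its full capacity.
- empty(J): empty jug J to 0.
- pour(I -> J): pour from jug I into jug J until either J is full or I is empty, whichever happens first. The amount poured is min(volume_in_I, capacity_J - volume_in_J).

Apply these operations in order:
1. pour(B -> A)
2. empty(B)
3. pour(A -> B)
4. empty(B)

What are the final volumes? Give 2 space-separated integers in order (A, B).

Step 1: pour(B -> A) -> (A=6 B=2)
Step 2: empty(B) -> (A=6 B=0)
Step 3: pour(A -> B) -> (A=0 B=6)
Step 4: empty(B) -> (A=0 B=0)

Answer: 0 0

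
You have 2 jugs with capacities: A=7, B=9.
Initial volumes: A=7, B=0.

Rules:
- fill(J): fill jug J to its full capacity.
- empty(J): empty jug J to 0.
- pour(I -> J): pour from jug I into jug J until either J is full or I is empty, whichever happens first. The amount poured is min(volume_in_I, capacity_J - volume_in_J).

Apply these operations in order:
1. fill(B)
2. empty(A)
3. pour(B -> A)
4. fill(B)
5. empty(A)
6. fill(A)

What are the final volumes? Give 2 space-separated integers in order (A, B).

Answer: 7 9

Derivation:
Step 1: fill(B) -> (A=7 B=9)
Step 2: empty(A) -> (A=0 B=9)
Step 3: pour(B -> A) -> (A=7 B=2)
Step 4: fill(B) -> (A=7 B=9)
Step 5: empty(A) -> (A=0 B=9)
Step 6: fill(A) -> (A=7 B=9)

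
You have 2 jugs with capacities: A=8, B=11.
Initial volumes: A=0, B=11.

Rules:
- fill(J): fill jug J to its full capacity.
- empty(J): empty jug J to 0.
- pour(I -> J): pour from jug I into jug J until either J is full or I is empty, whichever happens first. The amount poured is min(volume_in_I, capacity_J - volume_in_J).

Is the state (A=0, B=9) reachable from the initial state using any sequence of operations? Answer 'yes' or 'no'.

Answer: yes

Derivation:
BFS from (A=0, B=11):
  1. pour(B -> A) -> (A=8 B=3)
  2. empty(A) -> (A=0 B=3)
  3. pour(B -> A) -> (A=3 B=0)
  4. fill(B) -> (A=3 B=11)
  5. pour(B -> A) -> (A=8 B=6)
  6. empty(A) -> (A=0 B=6)
  7. pour(B -> A) -> (A=6 B=0)
  8. fill(B) -> (A=6 B=11)
  9. pour(B -> A) -> (A=8 B=9)
  10. empty(A) -> (A=0 B=9)
Target reached → yes.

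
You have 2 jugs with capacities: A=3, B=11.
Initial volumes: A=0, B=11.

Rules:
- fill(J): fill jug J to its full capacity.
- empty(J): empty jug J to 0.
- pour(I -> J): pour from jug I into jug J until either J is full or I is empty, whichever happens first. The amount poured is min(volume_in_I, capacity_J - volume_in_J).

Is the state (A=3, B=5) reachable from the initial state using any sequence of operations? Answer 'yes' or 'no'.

Answer: yes

Derivation:
BFS from (A=0, B=11):
  1. pour(B -> A) -> (A=3 B=8)
  2. empty(A) -> (A=0 B=8)
  3. pour(B -> A) -> (A=3 B=5)
Target reached → yes.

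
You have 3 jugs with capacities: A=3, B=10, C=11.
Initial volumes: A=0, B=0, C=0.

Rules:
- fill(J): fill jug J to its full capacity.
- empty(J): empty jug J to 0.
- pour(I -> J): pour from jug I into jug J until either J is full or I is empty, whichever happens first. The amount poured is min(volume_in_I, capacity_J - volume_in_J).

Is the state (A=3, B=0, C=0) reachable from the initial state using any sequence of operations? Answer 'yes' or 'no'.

BFS from (A=0, B=0, C=0):
  1. fill(A) -> (A=3 B=0 C=0)
Target reached → yes.

Answer: yes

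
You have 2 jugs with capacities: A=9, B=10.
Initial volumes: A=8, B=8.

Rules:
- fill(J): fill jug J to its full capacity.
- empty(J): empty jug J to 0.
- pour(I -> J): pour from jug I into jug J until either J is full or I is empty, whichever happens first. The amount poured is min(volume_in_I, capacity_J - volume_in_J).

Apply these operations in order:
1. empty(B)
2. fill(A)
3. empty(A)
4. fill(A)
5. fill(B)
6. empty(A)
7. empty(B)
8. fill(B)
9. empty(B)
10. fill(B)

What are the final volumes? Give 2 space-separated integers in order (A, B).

Answer: 0 10

Derivation:
Step 1: empty(B) -> (A=8 B=0)
Step 2: fill(A) -> (A=9 B=0)
Step 3: empty(A) -> (A=0 B=0)
Step 4: fill(A) -> (A=9 B=0)
Step 5: fill(B) -> (A=9 B=10)
Step 6: empty(A) -> (A=0 B=10)
Step 7: empty(B) -> (A=0 B=0)
Step 8: fill(B) -> (A=0 B=10)
Step 9: empty(B) -> (A=0 B=0)
Step 10: fill(B) -> (A=0 B=10)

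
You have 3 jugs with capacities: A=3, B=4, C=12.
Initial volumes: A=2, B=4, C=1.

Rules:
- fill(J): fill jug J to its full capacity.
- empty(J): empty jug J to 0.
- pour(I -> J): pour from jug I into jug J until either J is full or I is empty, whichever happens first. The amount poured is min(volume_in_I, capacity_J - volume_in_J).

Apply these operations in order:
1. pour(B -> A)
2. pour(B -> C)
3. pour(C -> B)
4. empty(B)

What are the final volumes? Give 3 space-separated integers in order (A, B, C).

Step 1: pour(B -> A) -> (A=3 B=3 C=1)
Step 2: pour(B -> C) -> (A=3 B=0 C=4)
Step 3: pour(C -> B) -> (A=3 B=4 C=0)
Step 4: empty(B) -> (A=3 B=0 C=0)

Answer: 3 0 0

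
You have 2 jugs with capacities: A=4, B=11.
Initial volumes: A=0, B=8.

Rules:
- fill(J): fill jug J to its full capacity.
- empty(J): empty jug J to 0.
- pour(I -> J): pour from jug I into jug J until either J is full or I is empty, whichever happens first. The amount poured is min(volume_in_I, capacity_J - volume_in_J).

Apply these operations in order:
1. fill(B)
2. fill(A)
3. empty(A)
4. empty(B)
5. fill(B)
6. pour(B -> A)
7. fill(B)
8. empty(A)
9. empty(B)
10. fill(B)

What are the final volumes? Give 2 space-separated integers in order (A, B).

Answer: 0 11

Derivation:
Step 1: fill(B) -> (A=0 B=11)
Step 2: fill(A) -> (A=4 B=11)
Step 3: empty(A) -> (A=0 B=11)
Step 4: empty(B) -> (A=0 B=0)
Step 5: fill(B) -> (A=0 B=11)
Step 6: pour(B -> A) -> (A=4 B=7)
Step 7: fill(B) -> (A=4 B=11)
Step 8: empty(A) -> (A=0 B=11)
Step 9: empty(B) -> (A=0 B=0)
Step 10: fill(B) -> (A=0 B=11)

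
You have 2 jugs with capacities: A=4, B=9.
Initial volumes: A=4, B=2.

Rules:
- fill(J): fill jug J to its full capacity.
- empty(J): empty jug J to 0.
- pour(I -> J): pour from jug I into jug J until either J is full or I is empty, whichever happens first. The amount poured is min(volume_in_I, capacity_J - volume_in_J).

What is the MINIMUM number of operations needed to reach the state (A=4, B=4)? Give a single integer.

BFS from (A=4, B=2). One shortest path:
  1. empty(B) -> (A=4 B=0)
  2. pour(A -> B) -> (A=0 B=4)
  3. fill(A) -> (A=4 B=4)
Reached target in 3 moves.

Answer: 3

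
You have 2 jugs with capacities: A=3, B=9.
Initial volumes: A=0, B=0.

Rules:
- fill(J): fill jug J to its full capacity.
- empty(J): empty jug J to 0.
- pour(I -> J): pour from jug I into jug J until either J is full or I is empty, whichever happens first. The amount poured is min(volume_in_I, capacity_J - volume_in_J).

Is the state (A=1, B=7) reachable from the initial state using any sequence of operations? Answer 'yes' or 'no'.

BFS explored all 8 reachable states.
Reachable set includes: (0,0), (0,3), (0,6), (0,9), (3,0), (3,3), (3,6), (3,9)
Target (A=1, B=7) not in reachable set → no.

Answer: no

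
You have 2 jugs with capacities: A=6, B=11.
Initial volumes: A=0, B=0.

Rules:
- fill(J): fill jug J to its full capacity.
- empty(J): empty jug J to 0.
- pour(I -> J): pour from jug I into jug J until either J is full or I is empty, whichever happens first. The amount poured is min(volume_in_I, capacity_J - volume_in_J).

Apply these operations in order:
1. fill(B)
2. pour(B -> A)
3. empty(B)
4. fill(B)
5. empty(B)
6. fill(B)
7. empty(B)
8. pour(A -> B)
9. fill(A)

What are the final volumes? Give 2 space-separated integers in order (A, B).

Answer: 6 6

Derivation:
Step 1: fill(B) -> (A=0 B=11)
Step 2: pour(B -> A) -> (A=6 B=5)
Step 3: empty(B) -> (A=6 B=0)
Step 4: fill(B) -> (A=6 B=11)
Step 5: empty(B) -> (A=6 B=0)
Step 6: fill(B) -> (A=6 B=11)
Step 7: empty(B) -> (A=6 B=0)
Step 8: pour(A -> B) -> (A=0 B=6)
Step 9: fill(A) -> (A=6 B=6)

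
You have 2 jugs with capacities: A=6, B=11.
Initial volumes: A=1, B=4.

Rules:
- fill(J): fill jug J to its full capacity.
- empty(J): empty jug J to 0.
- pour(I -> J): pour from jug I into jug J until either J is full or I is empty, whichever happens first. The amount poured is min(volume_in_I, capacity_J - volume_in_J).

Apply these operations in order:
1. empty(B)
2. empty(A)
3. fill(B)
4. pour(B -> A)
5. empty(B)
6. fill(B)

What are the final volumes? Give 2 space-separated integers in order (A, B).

Step 1: empty(B) -> (A=1 B=0)
Step 2: empty(A) -> (A=0 B=0)
Step 3: fill(B) -> (A=0 B=11)
Step 4: pour(B -> A) -> (A=6 B=5)
Step 5: empty(B) -> (A=6 B=0)
Step 6: fill(B) -> (A=6 B=11)

Answer: 6 11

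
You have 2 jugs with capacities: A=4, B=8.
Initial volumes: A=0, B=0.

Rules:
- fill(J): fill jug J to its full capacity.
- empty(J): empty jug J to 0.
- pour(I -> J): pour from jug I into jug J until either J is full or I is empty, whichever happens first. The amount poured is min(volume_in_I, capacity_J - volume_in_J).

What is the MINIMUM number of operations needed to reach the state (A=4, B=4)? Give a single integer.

Answer: 2

Derivation:
BFS from (A=0, B=0). One shortest path:
  1. fill(B) -> (A=0 B=8)
  2. pour(B -> A) -> (A=4 B=4)
Reached target in 2 moves.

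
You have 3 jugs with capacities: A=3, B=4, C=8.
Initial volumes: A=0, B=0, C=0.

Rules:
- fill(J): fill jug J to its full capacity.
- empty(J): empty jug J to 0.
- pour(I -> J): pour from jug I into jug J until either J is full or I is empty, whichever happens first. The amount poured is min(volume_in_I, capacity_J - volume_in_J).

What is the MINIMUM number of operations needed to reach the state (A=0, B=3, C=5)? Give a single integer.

Answer: 3

Derivation:
BFS from (A=0, B=0, C=0). One shortest path:
  1. fill(C) -> (A=0 B=0 C=8)
  2. pour(C -> A) -> (A=3 B=0 C=5)
  3. pour(A -> B) -> (A=0 B=3 C=5)
Reached target in 3 moves.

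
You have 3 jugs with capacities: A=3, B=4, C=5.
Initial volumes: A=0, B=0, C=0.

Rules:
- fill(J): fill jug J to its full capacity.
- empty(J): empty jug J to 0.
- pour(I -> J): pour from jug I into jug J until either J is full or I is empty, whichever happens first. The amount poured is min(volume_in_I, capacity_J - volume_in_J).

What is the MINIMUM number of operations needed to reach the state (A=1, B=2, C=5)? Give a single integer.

BFS from (A=0, B=0, C=0). One shortest path:
  1. fill(B) -> (A=0 B=4 C=0)
  2. pour(B -> A) -> (A=3 B=1 C=0)
  3. pour(A -> C) -> (A=0 B=1 C=3)
  4. pour(B -> A) -> (A=1 B=0 C=3)
  5. fill(B) -> (A=1 B=4 C=3)
  6. pour(B -> C) -> (A=1 B=2 C=5)
Reached target in 6 moves.

Answer: 6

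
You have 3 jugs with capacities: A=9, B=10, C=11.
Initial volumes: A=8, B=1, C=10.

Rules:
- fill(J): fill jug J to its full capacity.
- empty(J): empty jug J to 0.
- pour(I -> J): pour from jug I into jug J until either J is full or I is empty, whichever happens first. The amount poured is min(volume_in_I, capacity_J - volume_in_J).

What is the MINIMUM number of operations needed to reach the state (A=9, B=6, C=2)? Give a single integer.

Answer: 6

Derivation:
BFS from (A=8, B=1, C=10). One shortest path:
  1. fill(B) -> (A=8 B=10 C=10)
  2. pour(A -> C) -> (A=7 B=10 C=11)
  3. empty(C) -> (A=7 B=10 C=0)
  4. pour(A -> C) -> (A=0 B=10 C=7)
  5. pour(B -> C) -> (A=0 B=6 C=11)
  6. pour(C -> A) -> (A=9 B=6 C=2)
Reached target in 6 moves.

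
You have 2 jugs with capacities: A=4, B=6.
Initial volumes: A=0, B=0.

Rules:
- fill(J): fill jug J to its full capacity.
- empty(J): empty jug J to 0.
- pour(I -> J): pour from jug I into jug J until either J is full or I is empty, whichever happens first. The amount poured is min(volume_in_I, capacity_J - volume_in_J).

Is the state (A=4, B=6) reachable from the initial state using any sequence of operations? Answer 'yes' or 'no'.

Answer: yes

Derivation:
BFS from (A=0, B=0):
  1. fill(A) -> (A=4 B=0)
  2. fill(B) -> (A=4 B=6)
Target reached → yes.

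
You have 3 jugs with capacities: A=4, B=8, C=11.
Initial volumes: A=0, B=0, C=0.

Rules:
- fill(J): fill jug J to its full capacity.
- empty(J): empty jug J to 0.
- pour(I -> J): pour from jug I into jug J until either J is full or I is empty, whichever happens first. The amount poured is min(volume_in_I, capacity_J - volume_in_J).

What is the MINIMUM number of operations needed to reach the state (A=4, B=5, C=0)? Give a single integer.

BFS from (A=0, B=0, C=0). One shortest path:
  1. fill(A) -> (A=4 B=0 C=0)
  2. fill(B) -> (A=4 B=8 C=0)
  3. pour(B -> C) -> (A=4 B=0 C=8)
  4. fill(B) -> (A=4 B=8 C=8)
  5. pour(B -> C) -> (A=4 B=5 C=11)
  6. empty(C) -> (A=4 B=5 C=0)
Reached target in 6 moves.

Answer: 6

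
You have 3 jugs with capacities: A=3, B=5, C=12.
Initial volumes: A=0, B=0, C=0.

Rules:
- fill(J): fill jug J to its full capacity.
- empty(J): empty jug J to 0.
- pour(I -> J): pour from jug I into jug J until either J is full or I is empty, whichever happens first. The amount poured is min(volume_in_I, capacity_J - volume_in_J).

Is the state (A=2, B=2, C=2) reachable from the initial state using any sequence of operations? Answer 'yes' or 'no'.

Answer: no

Derivation:
BFS explored all 224 reachable states.
Reachable set includes: (0,0,0), (0,0,1), (0,0,2), (0,0,3), (0,0,4), (0,0,5), (0,0,6), (0,0,7), (0,0,8), (0,0,9), (0,0,10), (0,0,11) ...
Target (A=2, B=2, C=2) not in reachable set → no.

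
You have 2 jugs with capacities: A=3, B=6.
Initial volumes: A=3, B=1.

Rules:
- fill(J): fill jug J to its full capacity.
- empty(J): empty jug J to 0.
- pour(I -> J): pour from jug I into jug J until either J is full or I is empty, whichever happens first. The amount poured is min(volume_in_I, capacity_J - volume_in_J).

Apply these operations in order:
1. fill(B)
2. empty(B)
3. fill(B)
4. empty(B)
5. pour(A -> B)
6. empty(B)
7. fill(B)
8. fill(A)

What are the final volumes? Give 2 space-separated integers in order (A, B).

Answer: 3 6

Derivation:
Step 1: fill(B) -> (A=3 B=6)
Step 2: empty(B) -> (A=3 B=0)
Step 3: fill(B) -> (A=3 B=6)
Step 4: empty(B) -> (A=3 B=0)
Step 5: pour(A -> B) -> (A=0 B=3)
Step 6: empty(B) -> (A=0 B=0)
Step 7: fill(B) -> (A=0 B=6)
Step 8: fill(A) -> (A=3 B=6)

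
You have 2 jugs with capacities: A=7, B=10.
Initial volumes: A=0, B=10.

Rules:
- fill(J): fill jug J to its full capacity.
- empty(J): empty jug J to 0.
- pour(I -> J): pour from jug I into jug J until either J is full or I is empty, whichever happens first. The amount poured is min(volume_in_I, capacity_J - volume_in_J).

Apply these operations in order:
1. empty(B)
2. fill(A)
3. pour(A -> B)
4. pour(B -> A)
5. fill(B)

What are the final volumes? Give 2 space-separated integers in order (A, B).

Step 1: empty(B) -> (A=0 B=0)
Step 2: fill(A) -> (A=7 B=0)
Step 3: pour(A -> B) -> (A=0 B=7)
Step 4: pour(B -> A) -> (A=7 B=0)
Step 5: fill(B) -> (A=7 B=10)

Answer: 7 10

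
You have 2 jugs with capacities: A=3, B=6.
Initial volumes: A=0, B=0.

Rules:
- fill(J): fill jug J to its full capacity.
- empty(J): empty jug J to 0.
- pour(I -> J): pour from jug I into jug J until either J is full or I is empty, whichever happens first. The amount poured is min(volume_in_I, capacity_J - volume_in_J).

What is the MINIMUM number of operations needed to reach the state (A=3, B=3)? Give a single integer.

BFS from (A=0, B=0). One shortest path:
  1. fill(B) -> (A=0 B=6)
  2. pour(B -> A) -> (A=3 B=3)
Reached target in 2 moves.

Answer: 2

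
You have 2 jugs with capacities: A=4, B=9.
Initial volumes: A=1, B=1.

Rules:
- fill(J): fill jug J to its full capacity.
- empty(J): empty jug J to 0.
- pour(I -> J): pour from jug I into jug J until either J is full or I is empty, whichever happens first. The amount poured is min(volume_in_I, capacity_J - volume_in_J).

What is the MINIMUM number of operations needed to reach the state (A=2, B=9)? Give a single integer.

Answer: 2

Derivation:
BFS from (A=1, B=1). One shortest path:
  1. pour(B -> A) -> (A=2 B=0)
  2. fill(B) -> (A=2 B=9)
Reached target in 2 moves.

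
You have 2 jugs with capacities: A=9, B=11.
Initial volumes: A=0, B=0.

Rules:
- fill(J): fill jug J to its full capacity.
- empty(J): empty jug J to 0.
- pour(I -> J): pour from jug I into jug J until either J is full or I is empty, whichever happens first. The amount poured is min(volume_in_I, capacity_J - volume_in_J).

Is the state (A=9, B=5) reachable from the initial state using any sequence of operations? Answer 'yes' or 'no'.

BFS from (A=0, B=0):
  1. fill(A) -> (A=9 B=0)
  2. pour(A -> B) -> (A=0 B=9)
  3. fill(A) -> (A=9 B=9)
  4. pour(A -> B) -> (A=7 B=11)
  5. empty(B) -> (A=7 B=0)
  6. pour(A -> B) -> (A=0 B=7)
  7. fill(A) -> (A=9 B=7)
  8. pour(A -> B) -> (A=5 B=11)
  9. empty(B) -> (A=5 B=0)
  10. pour(A -> B) -> (A=0 B=5)
  11. fill(A) -> (A=9 B=5)
Target reached → yes.

Answer: yes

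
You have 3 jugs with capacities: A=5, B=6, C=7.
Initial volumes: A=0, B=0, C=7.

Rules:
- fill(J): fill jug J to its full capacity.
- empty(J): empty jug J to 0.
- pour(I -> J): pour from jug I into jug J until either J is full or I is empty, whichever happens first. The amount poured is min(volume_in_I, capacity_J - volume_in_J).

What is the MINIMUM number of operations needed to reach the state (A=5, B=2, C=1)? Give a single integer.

Answer: 6

Derivation:
BFS from (A=0, B=0, C=7). One shortest path:
  1. fill(B) -> (A=0 B=6 C=7)
  2. pour(B -> A) -> (A=5 B=1 C=7)
  3. empty(A) -> (A=0 B=1 C=7)
  4. pour(B -> A) -> (A=1 B=0 C=7)
  5. pour(C -> B) -> (A=1 B=6 C=1)
  6. pour(B -> A) -> (A=5 B=2 C=1)
Reached target in 6 moves.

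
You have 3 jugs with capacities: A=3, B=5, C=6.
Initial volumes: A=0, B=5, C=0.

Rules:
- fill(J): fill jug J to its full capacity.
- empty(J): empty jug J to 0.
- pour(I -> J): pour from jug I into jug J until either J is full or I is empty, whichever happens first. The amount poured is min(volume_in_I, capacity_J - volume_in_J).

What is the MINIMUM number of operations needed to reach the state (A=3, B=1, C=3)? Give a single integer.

BFS from (A=0, B=5, C=0). One shortest path:
  1. pour(B -> A) -> (A=3 B=2 C=0)
  2. empty(A) -> (A=0 B=2 C=0)
  3. pour(B -> C) -> (A=0 B=0 C=2)
  4. fill(B) -> (A=0 B=5 C=2)
  5. pour(B -> C) -> (A=0 B=1 C=6)
  6. pour(C -> A) -> (A=3 B=1 C=3)
Reached target in 6 moves.

Answer: 6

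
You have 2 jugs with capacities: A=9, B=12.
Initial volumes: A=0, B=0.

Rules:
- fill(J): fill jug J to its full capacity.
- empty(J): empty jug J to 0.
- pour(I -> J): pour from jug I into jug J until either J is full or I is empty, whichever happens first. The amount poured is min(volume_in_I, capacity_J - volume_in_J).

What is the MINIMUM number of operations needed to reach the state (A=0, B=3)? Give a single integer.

Answer: 3

Derivation:
BFS from (A=0, B=0). One shortest path:
  1. fill(B) -> (A=0 B=12)
  2. pour(B -> A) -> (A=9 B=3)
  3. empty(A) -> (A=0 B=3)
Reached target in 3 moves.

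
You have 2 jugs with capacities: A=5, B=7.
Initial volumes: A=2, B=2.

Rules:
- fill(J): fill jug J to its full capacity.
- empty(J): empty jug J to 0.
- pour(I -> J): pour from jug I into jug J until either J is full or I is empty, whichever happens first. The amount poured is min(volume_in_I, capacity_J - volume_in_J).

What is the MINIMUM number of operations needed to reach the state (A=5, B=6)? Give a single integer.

BFS from (A=2, B=2). One shortest path:
  1. pour(B -> A) -> (A=4 B=0)
  2. fill(B) -> (A=4 B=7)
  3. pour(B -> A) -> (A=5 B=6)
Reached target in 3 moves.

Answer: 3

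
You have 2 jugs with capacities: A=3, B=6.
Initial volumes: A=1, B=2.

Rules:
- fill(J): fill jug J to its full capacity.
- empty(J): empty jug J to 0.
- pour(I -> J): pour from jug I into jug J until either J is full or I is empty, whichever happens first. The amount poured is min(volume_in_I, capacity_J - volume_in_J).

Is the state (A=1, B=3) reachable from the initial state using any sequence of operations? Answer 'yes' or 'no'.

Answer: no

Derivation:
BFS explored all 19 reachable states.
Reachable set includes: (0,0), (0,1), (0,2), (0,3), (0,4), (0,5), (0,6), (1,0), (1,2), (1,6), (2,0), (2,6) ...
Target (A=1, B=3) not in reachable set → no.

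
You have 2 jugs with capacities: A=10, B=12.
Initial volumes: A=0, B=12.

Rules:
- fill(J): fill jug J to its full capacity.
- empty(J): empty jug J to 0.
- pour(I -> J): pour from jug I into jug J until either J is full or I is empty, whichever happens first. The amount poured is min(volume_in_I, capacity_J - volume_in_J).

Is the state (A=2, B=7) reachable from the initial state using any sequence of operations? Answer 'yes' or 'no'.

BFS explored all 22 reachable states.
Reachable set includes: (0,0), (0,2), (0,4), (0,6), (0,8), (0,10), (0,12), (2,0), (2,12), (4,0), (4,12), (6,0) ...
Target (A=2, B=7) not in reachable set → no.

Answer: no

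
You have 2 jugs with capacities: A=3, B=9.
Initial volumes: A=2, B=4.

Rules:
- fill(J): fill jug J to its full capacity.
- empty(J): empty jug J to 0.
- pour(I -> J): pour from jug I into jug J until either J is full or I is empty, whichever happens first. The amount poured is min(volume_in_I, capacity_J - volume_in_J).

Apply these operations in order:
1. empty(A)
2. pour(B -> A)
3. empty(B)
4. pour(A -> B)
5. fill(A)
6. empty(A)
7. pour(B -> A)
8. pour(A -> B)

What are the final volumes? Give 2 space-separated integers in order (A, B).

Answer: 0 3

Derivation:
Step 1: empty(A) -> (A=0 B=4)
Step 2: pour(B -> A) -> (A=3 B=1)
Step 3: empty(B) -> (A=3 B=0)
Step 4: pour(A -> B) -> (A=0 B=3)
Step 5: fill(A) -> (A=3 B=3)
Step 6: empty(A) -> (A=0 B=3)
Step 7: pour(B -> A) -> (A=3 B=0)
Step 8: pour(A -> B) -> (A=0 B=3)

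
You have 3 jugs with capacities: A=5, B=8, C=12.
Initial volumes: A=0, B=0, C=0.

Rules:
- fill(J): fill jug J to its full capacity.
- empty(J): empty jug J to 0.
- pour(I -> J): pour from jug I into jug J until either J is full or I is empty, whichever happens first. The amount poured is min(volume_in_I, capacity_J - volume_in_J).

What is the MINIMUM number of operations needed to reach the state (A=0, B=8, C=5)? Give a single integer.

BFS from (A=0, B=0, C=0). One shortest path:
  1. fill(A) -> (A=5 B=0 C=0)
  2. fill(B) -> (A=5 B=8 C=0)
  3. pour(A -> C) -> (A=0 B=8 C=5)
Reached target in 3 moves.

Answer: 3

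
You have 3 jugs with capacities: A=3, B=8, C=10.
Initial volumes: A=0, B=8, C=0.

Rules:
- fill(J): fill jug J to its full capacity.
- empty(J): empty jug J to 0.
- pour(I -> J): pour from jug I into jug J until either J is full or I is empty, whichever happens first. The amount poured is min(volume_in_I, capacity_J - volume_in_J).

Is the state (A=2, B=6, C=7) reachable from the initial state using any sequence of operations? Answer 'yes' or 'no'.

BFS explored all 270 reachable states.
Reachable set includes: (0,0,0), (0,0,1), (0,0,2), (0,0,3), (0,0,4), (0,0,5), (0,0,6), (0,0,7), (0,0,8), (0,0,9), (0,0,10), (0,1,0) ...
Target (A=2, B=6, C=7) not in reachable set → no.

Answer: no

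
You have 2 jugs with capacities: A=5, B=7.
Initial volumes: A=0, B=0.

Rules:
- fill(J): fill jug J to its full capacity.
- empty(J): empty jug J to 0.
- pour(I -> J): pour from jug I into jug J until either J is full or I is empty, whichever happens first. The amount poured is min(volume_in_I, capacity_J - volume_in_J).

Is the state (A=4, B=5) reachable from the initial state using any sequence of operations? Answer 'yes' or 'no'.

BFS explored all 24 reachable states.
Reachable set includes: (0,0), (0,1), (0,2), (0,3), (0,4), (0,5), (0,6), (0,7), (1,0), (1,7), (2,0), (2,7) ...
Target (A=4, B=5) not in reachable set → no.

Answer: no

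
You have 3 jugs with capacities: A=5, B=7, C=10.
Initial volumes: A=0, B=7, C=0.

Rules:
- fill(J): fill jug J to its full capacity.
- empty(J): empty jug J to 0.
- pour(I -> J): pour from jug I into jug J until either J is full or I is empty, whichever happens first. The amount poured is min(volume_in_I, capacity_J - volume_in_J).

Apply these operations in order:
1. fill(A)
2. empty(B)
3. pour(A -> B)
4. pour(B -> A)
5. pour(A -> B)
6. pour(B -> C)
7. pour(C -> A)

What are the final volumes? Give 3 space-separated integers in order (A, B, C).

Step 1: fill(A) -> (A=5 B=7 C=0)
Step 2: empty(B) -> (A=5 B=0 C=0)
Step 3: pour(A -> B) -> (A=0 B=5 C=0)
Step 4: pour(B -> A) -> (A=5 B=0 C=0)
Step 5: pour(A -> B) -> (A=0 B=5 C=0)
Step 6: pour(B -> C) -> (A=0 B=0 C=5)
Step 7: pour(C -> A) -> (A=5 B=0 C=0)

Answer: 5 0 0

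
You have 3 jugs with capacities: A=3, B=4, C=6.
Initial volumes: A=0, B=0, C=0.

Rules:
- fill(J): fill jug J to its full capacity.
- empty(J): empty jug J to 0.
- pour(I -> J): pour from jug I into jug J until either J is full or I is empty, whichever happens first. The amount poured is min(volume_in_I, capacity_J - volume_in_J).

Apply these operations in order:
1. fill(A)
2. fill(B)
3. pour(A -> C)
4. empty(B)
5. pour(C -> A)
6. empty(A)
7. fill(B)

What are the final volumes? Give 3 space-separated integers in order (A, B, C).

Step 1: fill(A) -> (A=3 B=0 C=0)
Step 2: fill(B) -> (A=3 B=4 C=0)
Step 3: pour(A -> C) -> (A=0 B=4 C=3)
Step 4: empty(B) -> (A=0 B=0 C=3)
Step 5: pour(C -> A) -> (A=3 B=0 C=0)
Step 6: empty(A) -> (A=0 B=0 C=0)
Step 7: fill(B) -> (A=0 B=4 C=0)

Answer: 0 4 0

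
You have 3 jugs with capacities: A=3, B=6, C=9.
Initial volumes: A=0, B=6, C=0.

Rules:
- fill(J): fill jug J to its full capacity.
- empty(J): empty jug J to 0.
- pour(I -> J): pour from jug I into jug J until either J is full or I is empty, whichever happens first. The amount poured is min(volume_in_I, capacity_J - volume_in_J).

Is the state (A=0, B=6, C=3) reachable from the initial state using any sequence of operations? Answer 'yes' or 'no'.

Answer: yes

Derivation:
BFS from (A=0, B=6, C=0):
  1. fill(A) -> (A=3 B=6 C=0)
  2. pour(A -> C) -> (A=0 B=6 C=3)
Target reached → yes.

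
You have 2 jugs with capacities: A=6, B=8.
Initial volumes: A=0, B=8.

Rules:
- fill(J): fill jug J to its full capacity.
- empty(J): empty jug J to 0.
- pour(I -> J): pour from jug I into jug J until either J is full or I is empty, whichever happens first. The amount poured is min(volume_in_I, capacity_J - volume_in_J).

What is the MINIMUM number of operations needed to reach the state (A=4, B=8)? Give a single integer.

Answer: 5

Derivation:
BFS from (A=0, B=8). One shortest path:
  1. fill(A) -> (A=6 B=8)
  2. empty(B) -> (A=6 B=0)
  3. pour(A -> B) -> (A=0 B=6)
  4. fill(A) -> (A=6 B=6)
  5. pour(A -> B) -> (A=4 B=8)
Reached target in 5 moves.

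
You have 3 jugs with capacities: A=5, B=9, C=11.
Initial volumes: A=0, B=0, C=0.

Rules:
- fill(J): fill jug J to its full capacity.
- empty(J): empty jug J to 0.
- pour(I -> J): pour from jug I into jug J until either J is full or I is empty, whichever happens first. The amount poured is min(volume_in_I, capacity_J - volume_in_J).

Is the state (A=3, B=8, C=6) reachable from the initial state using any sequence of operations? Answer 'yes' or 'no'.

BFS explored all 400 reachable states.
Reachable set includes: (0,0,0), (0,0,1), (0,0,2), (0,0,3), (0,0,4), (0,0,5), (0,0,6), (0,0,7), (0,0,8), (0,0,9), (0,0,10), (0,0,11) ...
Target (A=3, B=8, C=6) not in reachable set → no.

Answer: no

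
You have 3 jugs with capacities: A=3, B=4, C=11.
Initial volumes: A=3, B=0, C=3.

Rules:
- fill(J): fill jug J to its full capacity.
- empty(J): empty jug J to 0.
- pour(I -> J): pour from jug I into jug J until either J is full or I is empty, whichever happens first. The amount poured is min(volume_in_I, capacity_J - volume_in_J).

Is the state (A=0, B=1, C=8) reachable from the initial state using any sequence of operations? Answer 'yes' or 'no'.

Answer: yes

Derivation:
BFS from (A=3, B=0, C=3):
  1. pour(A -> B) -> (A=0 B=3 C=3)
  2. fill(A) -> (A=3 B=3 C=3)
  3. pour(A -> B) -> (A=2 B=4 C=3)
  4. pour(A -> C) -> (A=0 B=4 C=5)
  5. pour(B -> A) -> (A=3 B=1 C=5)
  6. pour(A -> C) -> (A=0 B=1 C=8)
Target reached → yes.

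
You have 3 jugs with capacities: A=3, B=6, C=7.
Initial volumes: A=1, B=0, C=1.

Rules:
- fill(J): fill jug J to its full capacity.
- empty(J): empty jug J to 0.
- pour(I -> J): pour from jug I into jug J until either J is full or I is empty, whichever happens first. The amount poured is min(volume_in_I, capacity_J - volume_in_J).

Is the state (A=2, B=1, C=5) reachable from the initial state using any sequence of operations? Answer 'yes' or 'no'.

BFS explored all 164 reachable states.
Reachable set includes: (0,0,0), (0,0,1), (0,0,2), (0,0,3), (0,0,4), (0,0,5), (0,0,6), (0,0,7), (0,1,0), (0,1,1), (0,1,2), (0,1,3) ...
Target (A=2, B=1, C=5) not in reachable set → no.

Answer: no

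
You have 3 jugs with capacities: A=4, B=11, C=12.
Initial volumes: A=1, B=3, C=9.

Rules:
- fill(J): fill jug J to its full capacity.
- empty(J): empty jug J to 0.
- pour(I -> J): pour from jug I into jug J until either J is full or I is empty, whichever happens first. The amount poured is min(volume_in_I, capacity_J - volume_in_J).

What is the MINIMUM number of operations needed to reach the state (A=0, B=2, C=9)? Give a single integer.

Answer: 6

Derivation:
BFS from (A=1, B=3, C=9). One shortest path:
  1. empty(C) -> (A=1 B=3 C=0)
  2. pour(B -> C) -> (A=1 B=0 C=3)
  3. fill(B) -> (A=1 B=11 C=3)
  4. pour(B -> C) -> (A=1 B=2 C=12)
  5. pour(C -> A) -> (A=4 B=2 C=9)
  6. empty(A) -> (A=0 B=2 C=9)
Reached target in 6 moves.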